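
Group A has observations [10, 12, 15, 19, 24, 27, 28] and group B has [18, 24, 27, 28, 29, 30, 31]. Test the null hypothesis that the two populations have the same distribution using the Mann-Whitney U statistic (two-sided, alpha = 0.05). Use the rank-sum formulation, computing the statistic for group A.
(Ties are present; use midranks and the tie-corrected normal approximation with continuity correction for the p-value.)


Step 1: Combine and sort all 14 observations; assign midranks.
sorted (value, group): (10,X), (12,X), (15,X), (18,Y), (19,X), (24,X), (24,Y), (27,X), (27,Y), (28,X), (28,Y), (29,Y), (30,Y), (31,Y)
ranks: 10->1, 12->2, 15->3, 18->4, 19->5, 24->6.5, 24->6.5, 27->8.5, 27->8.5, 28->10.5, 28->10.5, 29->12, 30->13, 31->14
Step 2: Rank sum for X: R1 = 1 + 2 + 3 + 5 + 6.5 + 8.5 + 10.5 = 36.5.
Step 3: U_X = R1 - n1(n1+1)/2 = 36.5 - 7*8/2 = 36.5 - 28 = 8.5.
       U_Y = n1*n2 - U_X = 49 - 8.5 = 40.5.
Step 4: Ties are present, so use the tie-corrected normal approximation (with continuity correction) for the p-value.
Step 5: p-value = 0.046914; compare to alpha = 0.05. reject H0.

U_X = 8.5, p = 0.046914, reject H0 at alpha = 0.05.


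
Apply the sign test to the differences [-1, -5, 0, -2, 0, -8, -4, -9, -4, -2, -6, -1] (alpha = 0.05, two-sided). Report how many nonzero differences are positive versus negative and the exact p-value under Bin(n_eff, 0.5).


Step 1: Discard zero differences. Original n = 12; n_eff = number of nonzero differences = 10.
Nonzero differences (with sign): -1, -5, -2, -8, -4, -9, -4, -2, -6, -1
Step 2: Count signs: positive = 0, negative = 10.
Step 3: Under H0: P(positive) = 0.5, so the number of positives S ~ Bin(10, 0.5).
Step 4: Two-sided exact p-value = sum of Bin(10,0.5) probabilities at or below the observed probability = 0.001953.
Step 5: alpha = 0.05. reject H0.

n_eff = 10, pos = 0, neg = 10, p = 0.001953, reject H0.


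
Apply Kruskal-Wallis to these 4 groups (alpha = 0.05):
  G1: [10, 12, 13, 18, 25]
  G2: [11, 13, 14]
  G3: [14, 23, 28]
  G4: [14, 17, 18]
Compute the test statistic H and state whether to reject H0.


Step 1: Combine all N = 14 observations and assign midranks.
sorted (value, group, rank): (10,G1,1), (11,G2,2), (12,G1,3), (13,G1,4.5), (13,G2,4.5), (14,G2,7), (14,G3,7), (14,G4,7), (17,G4,9), (18,G1,10.5), (18,G4,10.5), (23,G3,12), (25,G1,13), (28,G3,14)
Step 2: Sum ranks within each group.
R_1 = 32 (n_1 = 5)
R_2 = 13.5 (n_2 = 3)
R_3 = 33 (n_3 = 3)
R_4 = 26.5 (n_4 = 3)
Step 3: H = 12/(N(N+1)) * sum(R_i^2/n_i) - 3(N+1)
     = 12/(14*15) * (32^2/5 + 13.5^2/3 + 33^2/3 + 26.5^2/3) - 3*15
     = 0.057143 * 862.633 - 45
     = 4.293333.
Step 4: Ties present; correction factor C = 1 - 36/(14^3 - 14) = 0.986813. Corrected H = 4.293333 / 0.986813 = 4.350705.
Step 5: Under H0, H ~ chi^2(3); p-value = 0.226000.
Step 6: alpha = 0.05. fail to reject H0.

H = 4.3507, df = 3, p = 0.226000, fail to reject H0.


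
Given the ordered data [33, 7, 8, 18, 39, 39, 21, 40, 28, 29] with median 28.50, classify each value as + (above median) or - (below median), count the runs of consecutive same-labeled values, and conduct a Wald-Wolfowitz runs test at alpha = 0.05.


Step 1: Compute median = 28.50; label A = above, B = below.
Labels in order: ABBBAABABA  (n_A = 5, n_B = 5)
Step 2: Count runs R = 7.
Step 3: Under H0 (random ordering), E[R] = 2*n_A*n_B/(n_A+n_B) + 1 = 2*5*5/10 + 1 = 6.0000.
        Var[R] = 2*n_A*n_B*(2*n_A*n_B - n_A - n_B) / ((n_A+n_B)^2 * (n_A+n_B-1)) = 2000/900 = 2.2222.
        SD[R] = 1.4907.
Step 4: Continuity-corrected z = (R - 0.5 - E[R]) / SD[R] = (7 - 0.5 - 6.0000) / 1.4907 = 0.3354.
Step 5: Two-sided p-value via normal approximation = 2*(1 - Phi(|z|)) = 0.737316.
Step 6: alpha = 0.05. fail to reject H0.

R = 7, z = 0.3354, p = 0.737316, fail to reject H0.


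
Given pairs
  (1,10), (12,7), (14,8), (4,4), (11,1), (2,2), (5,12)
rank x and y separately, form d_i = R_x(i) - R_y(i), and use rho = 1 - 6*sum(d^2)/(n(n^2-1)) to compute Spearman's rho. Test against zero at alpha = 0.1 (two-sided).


Step 1: Rank x and y separately (midranks; no ties here).
rank(x): 1->1, 12->6, 14->7, 4->3, 11->5, 2->2, 5->4
rank(y): 10->6, 7->4, 8->5, 4->3, 1->1, 2->2, 12->7
Step 2: d_i = R_x(i) - R_y(i); compute d_i^2.
  (1-6)^2=25, (6-4)^2=4, (7-5)^2=4, (3-3)^2=0, (5-1)^2=16, (2-2)^2=0, (4-7)^2=9
sum(d^2) = 58.
Step 3: rho = 1 - 6*58 / (7*(7^2 - 1)) = 1 - 348/336 = -0.035714.
Step 4: Under H0, t = rho * sqrt((n-2)/(1-rho^2)) = -0.0799 ~ t(5).
Step 5: Two-sided p-value from the t-distribution with 5 df = 0.939408.
Step 6: alpha = 0.1. fail to reject H0.

rho = -0.0357, p = 0.939408, fail to reject H0 at alpha = 0.1.


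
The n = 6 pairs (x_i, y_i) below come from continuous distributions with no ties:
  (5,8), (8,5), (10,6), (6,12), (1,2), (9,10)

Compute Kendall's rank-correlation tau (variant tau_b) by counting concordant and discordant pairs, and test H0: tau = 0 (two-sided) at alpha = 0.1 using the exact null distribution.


Step 1: Enumerate the 15 unordered pairs (i,j) with i<j and classify each by sign(x_j-x_i) * sign(y_j-y_i).
  (1,2):dx=+3,dy=-3->D; (1,3):dx=+5,dy=-2->D; (1,4):dx=+1,dy=+4->C; (1,5):dx=-4,dy=-6->C
  (1,6):dx=+4,dy=+2->C; (2,3):dx=+2,dy=+1->C; (2,4):dx=-2,dy=+7->D; (2,5):dx=-7,dy=-3->C
  (2,6):dx=+1,dy=+5->C; (3,4):dx=-4,dy=+6->D; (3,5):dx=-9,dy=-4->C; (3,6):dx=-1,dy=+4->D
  (4,5):dx=-5,dy=-10->C; (4,6):dx=+3,dy=-2->D; (5,6):dx=+8,dy=+8->C
Step 2: C = 9, D = 6, total pairs = 15.
Step 3: tau = (C - D)/(n(n-1)/2) = (9 - 6)/15 = 0.200000.
Step 4: Exact two-sided p-value (enumerate n! = 720 permutations of y under H0): p = 0.719444.
Step 5: alpha = 0.1. fail to reject H0.

tau_b = 0.2000 (C=9, D=6), p = 0.719444, fail to reject H0.


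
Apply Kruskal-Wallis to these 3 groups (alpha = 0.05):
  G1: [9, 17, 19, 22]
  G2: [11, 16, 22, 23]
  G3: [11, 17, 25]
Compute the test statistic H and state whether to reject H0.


Step 1: Combine all N = 11 observations and assign midranks.
sorted (value, group, rank): (9,G1,1), (11,G2,2.5), (11,G3,2.5), (16,G2,4), (17,G1,5.5), (17,G3,5.5), (19,G1,7), (22,G1,8.5), (22,G2,8.5), (23,G2,10), (25,G3,11)
Step 2: Sum ranks within each group.
R_1 = 22 (n_1 = 4)
R_2 = 25 (n_2 = 4)
R_3 = 19 (n_3 = 3)
Step 3: H = 12/(N(N+1)) * sum(R_i^2/n_i) - 3(N+1)
     = 12/(11*12) * (22^2/4 + 25^2/4 + 19^2/3) - 3*12
     = 0.090909 * 397.583 - 36
     = 0.143939.
Step 4: Ties present; correction factor C = 1 - 18/(11^3 - 11) = 0.986364. Corrected H = 0.143939 / 0.986364 = 0.145929.
Step 5: Under H0, H ~ chi^2(2); p-value = 0.929634.
Step 6: alpha = 0.05. fail to reject H0.

H = 0.1459, df = 2, p = 0.929634, fail to reject H0.


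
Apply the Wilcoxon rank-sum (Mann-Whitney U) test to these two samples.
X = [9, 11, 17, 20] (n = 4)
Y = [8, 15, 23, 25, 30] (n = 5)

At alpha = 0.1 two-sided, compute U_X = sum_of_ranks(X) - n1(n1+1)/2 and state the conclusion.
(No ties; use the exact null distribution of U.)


Step 1: Combine and sort all 9 observations; assign midranks.
sorted (value, group): (8,Y), (9,X), (11,X), (15,Y), (17,X), (20,X), (23,Y), (25,Y), (30,Y)
ranks: 8->1, 9->2, 11->3, 15->4, 17->5, 20->6, 23->7, 25->8, 30->9
Step 2: Rank sum for X: R1 = 2 + 3 + 5 + 6 = 16.
Step 3: U_X = R1 - n1(n1+1)/2 = 16 - 4*5/2 = 16 - 10 = 6.
       U_Y = n1*n2 - U_X = 20 - 6 = 14.
Step 4: No ties, so the exact null distribution of U (based on enumerating the C(9,4) = 126 equally likely rank assignments) gives the two-sided p-value.
Step 5: p-value = 0.412698; compare to alpha = 0.1. fail to reject H0.

U_X = 6, p = 0.412698, fail to reject H0 at alpha = 0.1.


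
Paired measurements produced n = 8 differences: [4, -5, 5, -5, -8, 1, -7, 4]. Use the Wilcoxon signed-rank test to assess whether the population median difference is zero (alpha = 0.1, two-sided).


Step 1: Drop any zero differences (none here) and take |d_i|.
|d| = [4, 5, 5, 5, 8, 1, 7, 4]
Step 2: Midrank |d_i| (ties get averaged ranks).
ranks: |4|->2.5, |5|->5, |5|->5, |5|->5, |8|->8, |1|->1, |7|->7, |4|->2.5
Step 3: Attach original signs; sum ranks with positive sign and with negative sign.
W+ = 2.5 + 5 + 1 + 2.5 = 11
W- = 5 + 5 + 8 + 7 = 25
(Check: W+ + W- = 36 should equal n(n+1)/2 = 36.)
Step 4: Test statistic W = min(W+, W-) = 11.
Step 5: Ties in |d|, so use the tie-corrected normal approximation.
        E[W] = n(n+1)/4 = 8*9/4 = 18.
        Tie groups: |d|=4 (t=2), |d|=5 (t=3); sum(t^3 - t) = 30.
        Var[W] = n(n+1)(2n+1)/24 - sum(t^3-t)/48 = 1224/24 - 30/48 = 50.375.
        z = (W - E[W]) / sqrt(Var[W]) = (11 - 18) / 7.0975 = -0.9863.
        Two-sided p = 2*Phi(z) = 0.324007.
Step 6: alpha = 0.1. fail to reject H0.

W+ = 11, W- = 25, W = min = 11, p = 0.324007, fail to reject H0.


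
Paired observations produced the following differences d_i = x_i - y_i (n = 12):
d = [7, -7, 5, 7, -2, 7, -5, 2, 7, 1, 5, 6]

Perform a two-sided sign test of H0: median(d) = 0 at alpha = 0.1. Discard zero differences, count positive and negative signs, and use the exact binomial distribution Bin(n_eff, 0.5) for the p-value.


Step 1: Discard zero differences. Original n = 12; n_eff = number of nonzero differences = 12.
Nonzero differences (with sign): +7, -7, +5, +7, -2, +7, -5, +2, +7, +1, +5, +6
Step 2: Count signs: positive = 9, negative = 3.
Step 3: Under H0: P(positive) = 0.5, so the number of positives S ~ Bin(12, 0.5).
Step 4: Two-sided exact p-value = sum of Bin(12,0.5) probabilities at or below the observed probability = 0.145996.
Step 5: alpha = 0.1. fail to reject H0.

n_eff = 12, pos = 9, neg = 3, p = 0.145996, fail to reject H0.


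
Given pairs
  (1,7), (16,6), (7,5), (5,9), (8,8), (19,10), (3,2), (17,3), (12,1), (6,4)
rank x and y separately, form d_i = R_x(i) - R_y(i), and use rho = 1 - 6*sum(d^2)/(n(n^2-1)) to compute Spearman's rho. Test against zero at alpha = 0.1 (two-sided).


Step 1: Rank x and y separately (midranks; no ties here).
rank(x): 1->1, 16->8, 7->5, 5->3, 8->6, 19->10, 3->2, 17->9, 12->7, 6->4
rank(y): 7->7, 6->6, 5->5, 9->9, 8->8, 10->10, 2->2, 3->3, 1->1, 4->4
Step 2: d_i = R_x(i) - R_y(i); compute d_i^2.
  (1-7)^2=36, (8-6)^2=4, (5-5)^2=0, (3-9)^2=36, (6-8)^2=4, (10-10)^2=0, (2-2)^2=0, (9-3)^2=36, (7-1)^2=36, (4-4)^2=0
sum(d^2) = 152.
Step 3: rho = 1 - 6*152 / (10*(10^2 - 1)) = 1 - 912/990 = 0.078788.
Step 4: Under H0, t = rho * sqrt((n-2)/(1-rho^2)) = 0.2235 ~ t(8).
Step 5: Two-sided p-value from the t-distribution with 8 df = 0.828717.
Step 6: alpha = 0.1. fail to reject H0.

rho = 0.0788, p = 0.828717, fail to reject H0 at alpha = 0.1.


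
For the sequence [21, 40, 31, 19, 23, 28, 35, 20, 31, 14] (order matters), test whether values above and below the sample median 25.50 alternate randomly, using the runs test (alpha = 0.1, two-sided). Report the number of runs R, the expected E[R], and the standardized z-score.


Step 1: Compute median = 25.50; label A = above, B = below.
Labels in order: BAABBAABAB  (n_A = 5, n_B = 5)
Step 2: Count runs R = 7.
Step 3: Under H0 (random ordering), E[R] = 2*n_A*n_B/(n_A+n_B) + 1 = 2*5*5/10 + 1 = 6.0000.
        Var[R] = 2*n_A*n_B*(2*n_A*n_B - n_A - n_B) / ((n_A+n_B)^2 * (n_A+n_B-1)) = 2000/900 = 2.2222.
        SD[R] = 1.4907.
Step 4: Continuity-corrected z = (R - 0.5 - E[R]) / SD[R] = (7 - 0.5 - 6.0000) / 1.4907 = 0.3354.
Step 5: Two-sided p-value via normal approximation = 2*(1 - Phi(|z|)) = 0.737316.
Step 6: alpha = 0.1. fail to reject H0.

R = 7, z = 0.3354, p = 0.737316, fail to reject H0.


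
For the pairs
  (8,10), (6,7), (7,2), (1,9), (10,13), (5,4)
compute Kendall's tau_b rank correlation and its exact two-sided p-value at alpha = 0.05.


Step 1: Enumerate the 15 unordered pairs (i,j) with i<j and classify each by sign(x_j-x_i) * sign(y_j-y_i).
  (1,2):dx=-2,dy=-3->C; (1,3):dx=-1,dy=-8->C; (1,4):dx=-7,dy=-1->C; (1,5):dx=+2,dy=+3->C
  (1,6):dx=-3,dy=-6->C; (2,3):dx=+1,dy=-5->D; (2,4):dx=-5,dy=+2->D; (2,5):dx=+4,dy=+6->C
  (2,6):dx=-1,dy=-3->C; (3,4):dx=-6,dy=+7->D; (3,5):dx=+3,dy=+11->C; (3,6):dx=-2,dy=+2->D
  (4,5):dx=+9,dy=+4->C; (4,6):dx=+4,dy=-5->D; (5,6):dx=-5,dy=-9->C
Step 2: C = 10, D = 5, total pairs = 15.
Step 3: tau = (C - D)/(n(n-1)/2) = (10 - 5)/15 = 0.333333.
Step 4: Exact two-sided p-value (enumerate n! = 720 permutations of y under H0): p = 0.469444.
Step 5: alpha = 0.05. fail to reject H0.

tau_b = 0.3333 (C=10, D=5), p = 0.469444, fail to reject H0.


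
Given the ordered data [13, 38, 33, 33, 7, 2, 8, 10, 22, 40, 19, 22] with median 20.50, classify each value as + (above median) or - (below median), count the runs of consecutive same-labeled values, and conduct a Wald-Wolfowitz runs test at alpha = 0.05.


Step 1: Compute median = 20.50; label A = above, B = below.
Labels in order: BAAABBBBAABA  (n_A = 6, n_B = 6)
Step 2: Count runs R = 6.
Step 3: Under H0 (random ordering), E[R] = 2*n_A*n_B/(n_A+n_B) + 1 = 2*6*6/12 + 1 = 7.0000.
        Var[R] = 2*n_A*n_B*(2*n_A*n_B - n_A - n_B) / ((n_A+n_B)^2 * (n_A+n_B-1)) = 4320/1584 = 2.7273.
        SD[R] = 1.6514.
Step 4: Continuity-corrected z = (R + 0.5 - E[R]) / SD[R] = (6 + 0.5 - 7.0000) / 1.6514 = -0.3028.
Step 5: Two-sided p-value via normal approximation = 2*(1 - Phi(|z|)) = 0.762069.
Step 6: alpha = 0.05. fail to reject H0.

R = 6, z = -0.3028, p = 0.762069, fail to reject H0.


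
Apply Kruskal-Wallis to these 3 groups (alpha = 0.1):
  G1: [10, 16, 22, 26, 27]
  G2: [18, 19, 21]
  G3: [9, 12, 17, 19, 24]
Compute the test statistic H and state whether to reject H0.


Step 1: Combine all N = 13 observations and assign midranks.
sorted (value, group, rank): (9,G3,1), (10,G1,2), (12,G3,3), (16,G1,4), (17,G3,5), (18,G2,6), (19,G2,7.5), (19,G3,7.5), (21,G2,9), (22,G1,10), (24,G3,11), (26,G1,12), (27,G1,13)
Step 2: Sum ranks within each group.
R_1 = 41 (n_1 = 5)
R_2 = 22.5 (n_2 = 3)
R_3 = 27.5 (n_3 = 5)
Step 3: H = 12/(N(N+1)) * sum(R_i^2/n_i) - 3(N+1)
     = 12/(13*14) * (41^2/5 + 22.5^2/3 + 27.5^2/5) - 3*14
     = 0.065934 * 656.2 - 42
     = 1.265934.
Step 4: Ties present; correction factor C = 1 - 6/(13^3 - 13) = 0.997253. Corrected H = 1.265934 / 0.997253 = 1.269421.
Step 5: Under H0, H ~ chi^2(2); p-value = 0.530089.
Step 6: alpha = 0.1. fail to reject H0.

H = 1.2694, df = 2, p = 0.530089, fail to reject H0.


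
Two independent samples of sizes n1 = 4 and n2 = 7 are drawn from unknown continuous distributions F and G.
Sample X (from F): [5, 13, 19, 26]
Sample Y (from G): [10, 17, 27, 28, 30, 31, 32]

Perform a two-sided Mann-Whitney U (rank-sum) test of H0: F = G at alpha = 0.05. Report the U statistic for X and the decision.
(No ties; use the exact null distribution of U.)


Step 1: Combine and sort all 11 observations; assign midranks.
sorted (value, group): (5,X), (10,Y), (13,X), (17,Y), (19,X), (26,X), (27,Y), (28,Y), (30,Y), (31,Y), (32,Y)
ranks: 5->1, 10->2, 13->3, 17->4, 19->5, 26->6, 27->7, 28->8, 30->9, 31->10, 32->11
Step 2: Rank sum for X: R1 = 1 + 3 + 5 + 6 = 15.
Step 3: U_X = R1 - n1(n1+1)/2 = 15 - 4*5/2 = 15 - 10 = 5.
       U_Y = n1*n2 - U_X = 28 - 5 = 23.
Step 4: No ties, so the exact null distribution of U (based on enumerating the C(11,4) = 330 equally likely rank assignments) gives the two-sided p-value.
Step 5: p-value = 0.109091; compare to alpha = 0.05. fail to reject H0.

U_X = 5, p = 0.109091, fail to reject H0 at alpha = 0.05.


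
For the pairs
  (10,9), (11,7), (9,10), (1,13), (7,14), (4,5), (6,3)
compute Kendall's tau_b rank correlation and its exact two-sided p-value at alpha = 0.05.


Step 1: Enumerate the 21 unordered pairs (i,j) with i<j and classify each by sign(x_j-x_i) * sign(y_j-y_i).
  (1,2):dx=+1,dy=-2->D; (1,3):dx=-1,dy=+1->D; (1,4):dx=-9,dy=+4->D; (1,5):dx=-3,dy=+5->D
  (1,6):dx=-6,dy=-4->C; (1,7):dx=-4,dy=-6->C; (2,3):dx=-2,dy=+3->D; (2,4):dx=-10,dy=+6->D
  (2,5):dx=-4,dy=+7->D; (2,6):dx=-7,dy=-2->C; (2,7):dx=-5,dy=-4->C; (3,4):dx=-8,dy=+3->D
  (3,5):dx=-2,dy=+4->D; (3,6):dx=-5,dy=-5->C; (3,7):dx=-3,dy=-7->C; (4,5):dx=+6,dy=+1->C
  (4,6):dx=+3,dy=-8->D; (4,7):dx=+5,dy=-10->D; (5,6):dx=-3,dy=-9->C; (5,7):dx=-1,dy=-11->C
  (6,7):dx=+2,dy=-2->D
Step 2: C = 9, D = 12, total pairs = 21.
Step 3: tau = (C - D)/(n(n-1)/2) = (9 - 12)/21 = -0.142857.
Step 4: Exact two-sided p-value (enumerate n! = 5040 permutations of y under H0): p = 0.772619.
Step 5: alpha = 0.05. fail to reject H0.

tau_b = -0.1429 (C=9, D=12), p = 0.772619, fail to reject H0.


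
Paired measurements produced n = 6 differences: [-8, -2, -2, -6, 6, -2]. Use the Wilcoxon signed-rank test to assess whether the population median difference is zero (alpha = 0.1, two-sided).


Step 1: Drop any zero differences (none here) and take |d_i|.
|d| = [8, 2, 2, 6, 6, 2]
Step 2: Midrank |d_i| (ties get averaged ranks).
ranks: |8|->6, |2|->2, |2|->2, |6|->4.5, |6|->4.5, |2|->2
Step 3: Attach original signs; sum ranks with positive sign and with negative sign.
W+ = 4.5 = 4.5
W- = 6 + 2 + 2 + 4.5 + 2 = 16.5
(Check: W+ + W- = 21 should equal n(n+1)/2 = 21.)
Step 4: Test statistic W = min(W+, W-) = 4.5.
Step 5: Ties in |d|, so use the tie-corrected normal approximation.
        E[W] = n(n+1)/4 = 6*7/4 = 10.5.
        Tie groups: |d|=2 (t=3), |d|=6 (t=2); sum(t^3 - t) = 30.
        Var[W] = n(n+1)(2n+1)/24 - sum(t^3-t)/48 = 546/24 - 30/48 = 22.125.
        z = (W - E[W]) / sqrt(Var[W]) = (4.5 - 10.5) / 4.7037 = -1.2756.
        Two-sided p = 2*Phi(z) = 0.202102.
Step 6: alpha = 0.1. fail to reject H0.

W+ = 4.5, W- = 16.5, W = min = 4.5, p = 0.202102, fail to reject H0.


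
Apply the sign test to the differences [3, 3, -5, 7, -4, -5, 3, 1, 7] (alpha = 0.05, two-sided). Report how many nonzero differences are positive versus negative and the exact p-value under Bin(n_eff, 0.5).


Step 1: Discard zero differences. Original n = 9; n_eff = number of nonzero differences = 9.
Nonzero differences (with sign): +3, +3, -5, +7, -4, -5, +3, +1, +7
Step 2: Count signs: positive = 6, negative = 3.
Step 3: Under H0: P(positive) = 0.5, so the number of positives S ~ Bin(9, 0.5).
Step 4: Two-sided exact p-value = sum of Bin(9,0.5) probabilities at or below the observed probability = 0.507812.
Step 5: alpha = 0.05. fail to reject H0.

n_eff = 9, pos = 6, neg = 3, p = 0.507812, fail to reject H0.


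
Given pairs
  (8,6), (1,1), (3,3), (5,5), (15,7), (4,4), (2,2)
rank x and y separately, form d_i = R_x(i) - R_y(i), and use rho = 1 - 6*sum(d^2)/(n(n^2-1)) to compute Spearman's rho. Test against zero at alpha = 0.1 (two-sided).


Step 1: Rank x and y separately (midranks; no ties here).
rank(x): 8->6, 1->1, 3->3, 5->5, 15->7, 4->4, 2->2
rank(y): 6->6, 1->1, 3->3, 5->5, 7->7, 4->4, 2->2
Step 2: d_i = R_x(i) - R_y(i); compute d_i^2.
  (6-6)^2=0, (1-1)^2=0, (3-3)^2=0, (5-5)^2=0, (7-7)^2=0, (4-4)^2=0, (2-2)^2=0
sum(d^2) = 0.
Step 3: rho = 1 - 6*0 / (7*(7^2 - 1)) = 1 - 0/336 = 1.000000.
Step 5: Two-sided p-value from the t-distribution with 5 df = 0.000000.
Step 6: alpha = 0.1. reject H0.

rho = 1.0000, p = 0.000000, reject H0 at alpha = 0.1.


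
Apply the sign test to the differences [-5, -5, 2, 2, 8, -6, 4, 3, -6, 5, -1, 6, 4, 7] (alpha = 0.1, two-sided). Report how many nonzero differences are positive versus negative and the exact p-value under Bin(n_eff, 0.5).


Step 1: Discard zero differences. Original n = 14; n_eff = number of nonzero differences = 14.
Nonzero differences (with sign): -5, -5, +2, +2, +8, -6, +4, +3, -6, +5, -1, +6, +4, +7
Step 2: Count signs: positive = 9, negative = 5.
Step 3: Under H0: P(positive) = 0.5, so the number of positives S ~ Bin(14, 0.5).
Step 4: Two-sided exact p-value = sum of Bin(14,0.5) probabilities at or below the observed probability = 0.423950.
Step 5: alpha = 0.1. fail to reject H0.

n_eff = 14, pos = 9, neg = 5, p = 0.423950, fail to reject H0.


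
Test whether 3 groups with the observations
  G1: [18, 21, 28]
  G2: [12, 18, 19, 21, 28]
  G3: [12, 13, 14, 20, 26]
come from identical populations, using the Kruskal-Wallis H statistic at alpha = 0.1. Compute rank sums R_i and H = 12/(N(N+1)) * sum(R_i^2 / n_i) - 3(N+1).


Step 1: Combine all N = 13 observations and assign midranks.
sorted (value, group, rank): (12,G2,1.5), (12,G3,1.5), (13,G3,3), (14,G3,4), (18,G1,5.5), (18,G2,5.5), (19,G2,7), (20,G3,8), (21,G1,9.5), (21,G2,9.5), (26,G3,11), (28,G1,12.5), (28,G2,12.5)
Step 2: Sum ranks within each group.
R_1 = 27.5 (n_1 = 3)
R_2 = 36 (n_2 = 5)
R_3 = 27.5 (n_3 = 5)
Step 3: H = 12/(N(N+1)) * sum(R_i^2/n_i) - 3(N+1)
     = 12/(13*14) * (27.5^2/3 + 36^2/5 + 27.5^2/5) - 3*14
     = 0.065934 * 662.533 - 42
     = 1.683516.
Step 4: Ties present; correction factor C = 1 - 24/(13^3 - 13) = 0.989011. Corrected H = 1.683516 / 0.989011 = 1.702222.
Step 5: Under H0, H ~ chi^2(2); p-value = 0.426940.
Step 6: alpha = 0.1. fail to reject H0.

H = 1.7022, df = 2, p = 0.426940, fail to reject H0.


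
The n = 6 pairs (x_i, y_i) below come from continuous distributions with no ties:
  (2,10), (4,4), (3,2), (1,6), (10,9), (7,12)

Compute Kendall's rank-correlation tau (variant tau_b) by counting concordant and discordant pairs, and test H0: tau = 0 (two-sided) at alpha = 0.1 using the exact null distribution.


Step 1: Enumerate the 15 unordered pairs (i,j) with i<j and classify each by sign(x_j-x_i) * sign(y_j-y_i).
  (1,2):dx=+2,dy=-6->D; (1,3):dx=+1,dy=-8->D; (1,4):dx=-1,dy=-4->C; (1,5):dx=+8,dy=-1->D
  (1,6):dx=+5,dy=+2->C; (2,3):dx=-1,dy=-2->C; (2,4):dx=-3,dy=+2->D; (2,5):dx=+6,dy=+5->C
  (2,6):dx=+3,dy=+8->C; (3,4):dx=-2,dy=+4->D; (3,5):dx=+7,dy=+7->C; (3,6):dx=+4,dy=+10->C
  (4,5):dx=+9,dy=+3->C; (4,6):dx=+6,dy=+6->C; (5,6):dx=-3,dy=+3->D
Step 2: C = 9, D = 6, total pairs = 15.
Step 3: tau = (C - D)/(n(n-1)/2) = (9 - 6)/15 = 0.200000.
Step 4: Exact two-sided p-value (enumerate n! = 720 permutations of y under H0): p = 0.719444.
Step 5: alpha = 0.1. fail to reject H0.

tau_b = 0.2000 (C=9, D=6), p = 0.719444, fail to reject H0.


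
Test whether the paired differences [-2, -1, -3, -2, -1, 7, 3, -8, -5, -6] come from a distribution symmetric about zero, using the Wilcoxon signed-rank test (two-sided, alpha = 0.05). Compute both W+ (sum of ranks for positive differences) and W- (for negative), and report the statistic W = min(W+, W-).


Step 1: Drop any zero differences (none here) and take |d_i|.
|d| = [2, 1, 3, 2, 1, 7, 3, 8, 5, 6]
Step 2: Midrank |d_i| (ties get averaged ranks).
ranks: |2|->3.5, |1|->1.5, |3|->5.5, |2|->3.5, |1|->1.5, |7|->9, |3|->5.5, |8|->10, |5|->7, |6|->8
Step 3: Attach original signs; sum ranks with positive sign and with negative sign.
W+ = 9 + 5.5 = 14.5
W- = 3.5 + 1.5 + 5.5 + 3.5 + 1.5 + 10 + 7 + 8 = 40.5
(Check: W+ + W- = 55 should equal n(n+1)/2 = 55.)
Step 4: Test statistic W = min(W+, W-) = 14.5.
Step 5: Ties in |d|, so use the tie-corrected normal approximation.
        E[W] = n(n+1)/4 = 10*11/4 = 27.5.
        Tie groups: |d|=1 (t=2), |d|=2 (t=2), |d|=3 (t=2); sum(t^3 - t) = 18.
        Var[W] = n(n+1)(2n+1)/24 - sum(t^3-t)/48 = 2310/24 - 18/48 = 95.875.
        z = (W - E[W]) / sqrt(Var[W]) = (14.5 - 27.5) / 9.7916 = -1.3277.
        Two-sided p = 2*Phi(z) = 0.184287.
Step 6: alpha = 0.05. fail to reject H0.

W+ = 14.5, W- = 40.5, W = min = 14.5, p = 0.184287, fail to reject H0.


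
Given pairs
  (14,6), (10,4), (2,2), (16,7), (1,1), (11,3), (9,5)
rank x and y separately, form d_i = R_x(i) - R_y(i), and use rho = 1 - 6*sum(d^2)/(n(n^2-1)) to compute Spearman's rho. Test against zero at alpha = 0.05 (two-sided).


Step 1: Rank x and y separately (midranks; no ties here).
rank(x): 14->6, 10->4, 2->2, 16->7, 1->1, 11->5, 9->3
rank(y): 6->6, 4->4, 2->2, 7->7, 1->1, 3->3, 5->5
Step 2: d_i = R_x(i) - R_y(i); compute d_i^2.
  (6-6)^2=0, (4-4)^2=0, (2-2)^2=0, (7-7)^2=0, (1-1)^2=0, (5-3)^2=4, (3-5)^2=4
sum(d^2) = 8.
Step 3: rho = 1 - 6*8 / (7*(7^2 - 1)) = 1 - 48/336 = 0.857143.
Step 4: Under H0, t = rho * sqrt((n-2)/(1-rho^2)) = 3.7210 ~ t(5).
Step 5: Two-sided p-value from the t-distribution with 5 df = 0.013697.
Step 6: alpha = 0.05. reject H0.

rho = 0.8571, p = 0.013697, reject H0 at alpha = 0.05.


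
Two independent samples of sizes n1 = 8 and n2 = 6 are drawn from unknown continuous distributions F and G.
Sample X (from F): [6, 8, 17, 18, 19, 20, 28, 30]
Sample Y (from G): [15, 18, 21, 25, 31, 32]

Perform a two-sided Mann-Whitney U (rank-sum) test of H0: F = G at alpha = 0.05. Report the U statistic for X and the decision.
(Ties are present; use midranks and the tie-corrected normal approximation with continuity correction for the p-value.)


Step 1: Combine and sort all 14 observations; assign midranks.
sorted (value, group): (6,X), (8,X), (15,Y), (17,X), (18,X), (18,Y), (19,X), (20,X), (21,Y), (25,Y), (28,X), (30,X), (31,Y), (32,Y)
ranks: 6->1, 8->2, 15->3, 17->4, 18->5.5, 18->5.5, 19->7, 20->8, 21->9, 25->10, 28->11, 30->12, 31->13, 32->14
Step 2: Rank sum for X: R1 = 1 + 2 + 4 + 5.5 + 7 + 8 + 11 + 12 = 50.5.
Step 3: U_X = R1 - n1(n1+1)/2 = 50.5 - 8*9/2 = 50.5 - 36 = 14.5.
       U_Y = n1*n2 - U_X = 48 - 14.5 = 33.5.
Step 4: Ties are present, so use the tie-corrected normal approximation (with continuity correction) for the p-value.
Step 5: p-value = 0.244759; compare to alpha = 0.05. fail to reject H0.

U_X = 14.5, p = 0.244759, fail to reject H0 at alpha = 0.05.


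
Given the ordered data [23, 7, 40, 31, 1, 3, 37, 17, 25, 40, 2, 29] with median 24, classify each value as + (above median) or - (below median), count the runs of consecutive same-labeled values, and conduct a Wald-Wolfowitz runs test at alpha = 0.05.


Step 1: Compute median = 24; label A = above, B = below.
Labels in order: BBAABBABAABA  (n_A = 6, n_B = 6)
Step 2: Count runs R = 8.
Step 3: Under H0 (random ordering), E[R] = 2*n_A*n_B/(n_A+n_B) + 1 = 2*6*6/12 + 1 = 7.0000.
        Var[R] = 2*n_A*n_B*(2*n_A*n_B - n_A - n_B) / ((n_A+n_B)^2 * (n_A+n_B-1)) = 4320/1584 = 2.7273.
        SD[R] = 1.6514.
Step 4: Continuity-corrected z = (R - 0.5 - E[R]) / SD[R] = (8 - 0.5 - 7.0000) / 1.6514 = 0.3028.
Step 5: Two-sided p-value via normal approximation = 2*(1 - Phi(|z|)) = 0.762069.
Step 6: alpha = 0.05. fail to reject H0.

R = 8, z = 0.3028, p = 0.762069, fail to reject H0.


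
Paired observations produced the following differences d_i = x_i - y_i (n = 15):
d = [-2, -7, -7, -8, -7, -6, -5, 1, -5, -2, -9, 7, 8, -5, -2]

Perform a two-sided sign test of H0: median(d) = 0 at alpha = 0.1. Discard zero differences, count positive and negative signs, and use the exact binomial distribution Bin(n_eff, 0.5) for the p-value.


Step 1: Discard zero differences. Original n = 15; n_eff = number of nonzero differences = 15.
Nonzero differences (with sign): -2, -7, -7, -8, -7, -6, -5, +1, -5, -2, -9, +7, +8, -5, -2
Step 2: Count signs: positive = 3, negative = 12.
Step 3: Under H0: P(positive) = 0.5, so the number of positives S ~ Bin(15, 0.5).
Step 4: Two-sided exact p-value = sum of Bin(15,0.5) probabilities at or below the observed probability = 0.035156.
Step 5: alpha = 0.1. reject H0.

n_eff = 15, pos = 3, neg = 12, p = 0.035156, reject H0.


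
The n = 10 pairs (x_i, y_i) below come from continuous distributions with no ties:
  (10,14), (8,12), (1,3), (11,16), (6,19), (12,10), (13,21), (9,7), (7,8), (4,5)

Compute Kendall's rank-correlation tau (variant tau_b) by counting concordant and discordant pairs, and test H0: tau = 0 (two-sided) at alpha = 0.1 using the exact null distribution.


Step 1: Enumerate the 45 unordered pairs (i,j) with i<j and classify each by sign(x_j-x_i) * sign(y_j-y_i).
  (1,2):dx=-2,dy=-2->C; (1,3):dx=-9,dy=-11->C; (1,4):dx=+1,dy=+2->C; (1,5):dx=-4,dy=+5->D
  (1,6):dx=+2,dy=-4->D; (1,7):dx=+3,dy=+7->C; (1,8):dx=-1,dy=-7->C; (1,9):dx=-3,dy=-6->C
  (1,10):dx=-6,dy=-9->C; (2,3):dx=-7,dy=-9->C; (2,4):dx=+3,dy=+4->C; (2,5):dx=-2,dy=+7->D
  (2,6):dx=+4,dy=-2->D; (2,7):dx=+5,dy=+9->C; (2,8):dx=+1,dy=-5->D; (2,9):dx=-1,dy=-4->C
  (2,10):dx=-4,dy=-7->C; (3,4):dx=+10,dy=+13->C; (3,5):dx=+5,dy=+16->C; (3,6):dx=+11,dy=+7->C
  (3,7):dx=+12,dy=+18->C; (3,8):dx=+8,dy=+4->C; (3,9):dx=+6,dy=+5->C; (3,10):dx=+3,dy=+2->C
  (4,5):dx=-5,dy=+3->D; (4,6):dx=+1,dy=-6->D; (4,7):dx=+2,dy=+5->C; (4,8):dx=-2,dy=-9->C
  (4,9):dx=-4,dy=-8->C; (4,10):dx=-7,dy=-11->C; (5,6):dx=+6,dy=-9->D; (5,7):dx=+7,dy=+2->C
  (5,8):dx=+3,dy=-12->D; (5,9):dx=+1,dy=-11->D; (5,10):dx=-2,dy=-14->C; (6,7):dx=+1,dy=+11->C
  (6,8):dx=-3,dy=-3->C; (6,9):dx=-5,dy=-2->C; (6,10):dx=-8,dy=-5->C; (7,8):dx=-4,dy=-14->C
  (7,9):dx=-6,dy=-13->C; (7,10):dx=-9,dy=-16->C; (8,9):dx=-2,dy=+1->D; (8,10):dx=-5,dy=-2->C
  (9,10):dx=-3,dy=-3->C
Step 2: C = 34, D = 11, total pairs = 45.
Step 3: tau = (C - D)/(n(n-1)/2) = (34 - 11)/45 = 0.511111.
Step 4: Exact two-sided p-value (enumerate n! = 3628800 permutations of y under H0): p = 0.046623.
Step 5: alpha = 0.1. reject H0.

tau_b = 0.5111 (C=34, D=11), p = 0.046623, reject H0.


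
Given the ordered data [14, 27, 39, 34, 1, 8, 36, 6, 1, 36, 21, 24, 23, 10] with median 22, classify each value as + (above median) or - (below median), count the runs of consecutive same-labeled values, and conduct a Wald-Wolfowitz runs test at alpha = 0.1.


Step 1: Compute median = 22; label A = above, B = below.
Labels in order: BAAABBABBABAAB  (n_A = 7, n_B = 7)
Step 2: Count runs R = 9.
Step 3: Under H0 (random ordering), E[R] = 2*n_A*n_B/(n_A+n_B) + 1 = 2*7*7/14 + 1 = 8.0000.
        Var[R] = 2*n_A*n_B*(2*n_A*n_B - n_A - n_B) / ((n_A+n_B)^2 * (n_A+n_B-1)) = 8232/2548 = 3.2308.
        SD[R] = 1.7974.
Step 4: Continuity-corrected z = (R - 0.5 - E[R]) / SD[R] = (9 - 0.5 - 8.0000) / 1.7974 = 0.2782.
Step 5: Two-sided p-value via normal approximation = 2*(1 - Phi(|z|)) = 0.780879.
Step 6: alpha = 0.1. fail to reject H0.

R = 9, z = 0.2782, p = 0.780879, fail to reject H0.


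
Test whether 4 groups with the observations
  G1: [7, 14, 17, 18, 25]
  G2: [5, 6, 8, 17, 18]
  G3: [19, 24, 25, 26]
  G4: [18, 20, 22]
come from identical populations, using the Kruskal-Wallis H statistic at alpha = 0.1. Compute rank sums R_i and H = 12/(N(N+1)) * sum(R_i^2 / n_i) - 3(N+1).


Step 1: Combine all N = 17 observations and assign midranks.
sorted (value, group, rank): (5,G2,1), (6,G2,2), (7,G1,3), (8,G2,4), (14,G1,5), (17,G1,6.5), (17,G2,6.5), (18,G1,9), (18,G2,9), (18,G4,9), (19,G3,11), (20,G4,12), (22,G4,13), (24,G3,14), (25,G1,15.5), (25,G3,15.5), (26,G3,17)
Step 2: Sum ranks within each group.
R_1 = 39 (n_1 = 5)
R_2 = 22.5 (n_2 = 5)
R_3 = 57.5 (n_3 = 4)
R_4 = 34 (n_4 = 3)
Step 3: H = 12/(N(N+1)) * sum(R_i^2/n_i) - 3(N+1)
     = 12/(17*18) * (39^2/5 + 22.5^2/5 + 57.5^2/4 + 34^2/3) - 3*18
     = 0.039216 * 1617.35 - 54
     = 9.425327.
Step 4: Ties present; correction factor C = 1 - 36/(17^3 - 17) = 0.992647. Corrected H = 9.425327 / 0.992647 = 9.495144.
Step 5: Under H0, H ~ chi^2(3); p-value = 0.023383.
Step 6: alpha = 0.1. reject H0.

H = 9.4951, df = 3, p = 0.023383, reject H0.


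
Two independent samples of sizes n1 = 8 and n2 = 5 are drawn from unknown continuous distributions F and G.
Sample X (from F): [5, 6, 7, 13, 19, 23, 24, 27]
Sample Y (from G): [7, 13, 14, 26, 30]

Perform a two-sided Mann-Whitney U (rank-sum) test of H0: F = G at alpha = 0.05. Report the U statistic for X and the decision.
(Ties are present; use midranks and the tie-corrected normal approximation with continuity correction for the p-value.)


Step 1: Combine and sort all 13 observations; assign midranks.
sorted (value, group): (5,X), (6,X), (7,X), (7,Y), (13,X), (13,Y), (14,Y), (19,X), (23,X), (24,X), (26,Y), (27,X), (30,Y)
ranks: 5->1, 6->2, 7->3.5, 7->3.5, 13->5.5, 13->5.5, 14->7, 19->8, 23->9, 24->10, 26->11, 27->12, 30->13
Step 2: Rank sum for X: R1 = 1 + 2 + 3.5 + 5.5 + 8 + 9 + 10 + 12 = 51.
Step 3: U_X = R1 - n1(n1+1)/2 = 51 - 8*9/2 = 51 - 36 = 15.
       U_Y = n1*n2 - U_X = 40 - 15 = 25.
Step 4: Ties are present, so use the tie-corrected normal approximation (with continuity correction) for the p-value.
Step 5: p-value = 0.508901; compare to alpha = 0.05. fail to reject H0.

U_X = 15, p = 0.508901, fail to reject H0 at alpha = 0.05.


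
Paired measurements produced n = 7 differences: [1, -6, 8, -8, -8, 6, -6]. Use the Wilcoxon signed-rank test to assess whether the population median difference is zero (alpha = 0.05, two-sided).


Step 1: Drop any zero differences (none here) and take |d_i|.
|d| = [1, 6, 8, 8, 8, 6, 6]
Step 2: Midrank |d_i| (ties get averaged ranks).
ranks: |1|->1, |6|->3, |8|->6, |8|->6, |8|->6, |6|->3, |6|->3
Step 3: Attach original signs; sum ranks with positive sign and with negative sign.
W+ = 1 + 6 + 3 = 10
W- = 3 + 6 + 6 + 3 = 18
(Check: W+ + W- = 28 should equal n(n+1)/2 = 28.)
Step 4: Test statistic W = min(W+, W-) = 10.
Step 5: Ties in |d|, so use the tie-corrected normal approximation.
        E[W] = n(n+1)/4 = 7*8/4 = 14.
        Tie groups: |d|=6 (t=3), |d|=8 (t=3); sum(t^3 - t) = 48.
        Var[W] = n(n+1)(2n+1)/24 - sum(t^3-t)/48 = 840/24 - 48/48 = 34.
        z = (W - E[W]) / sqrt(Var[W]) = (10 - 14) / 5.8310 = -0.6860.
        Two-sided p = 2*Phi(z) = 0.492717.
Step 6: alpha = 0.05. fail to reject H0.

W+ = 10, W- = 18, W = min = 10, p = 0.492717, fail to reject H0.


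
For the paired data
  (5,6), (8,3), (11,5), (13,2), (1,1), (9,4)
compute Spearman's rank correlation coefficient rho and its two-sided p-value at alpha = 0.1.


Step 1: Rank x and y separately (midranks; no ties here).
rank(x): 5->2, 8->3, 11->5, 13->6, 1->1, 9->4
rank(y): 6->6, 3->3, 5->5, 2->2, 1->1, 4->4
Step 2: d_i = R_x(i) - R_y(i); compute d_i^2.
  (2-6)^2=16, (3-3)^2=0, (5-5)^2=0, (6-2)^2=16, (1-1)^2=0, (4-4)^2=0
sum(d^2) = 32.
Step 3: rho = 1 - 6*32 / (6*(6^2 - 1)) = 1 - 192/210 = 0.085714.
Step 4: Under H0, t = rho * sqrt((n-2)/(1-rho^2)) = 0.1721 ~ t(4).
Step 5: Two-sided p-value from the t-distribution with 4 df = 0.871743.
Step 6: alpha = 0.1. fail to reject H0.

rho = 0.0857, p = 0.871743, fail to reject H0 at alpha = 0.1.


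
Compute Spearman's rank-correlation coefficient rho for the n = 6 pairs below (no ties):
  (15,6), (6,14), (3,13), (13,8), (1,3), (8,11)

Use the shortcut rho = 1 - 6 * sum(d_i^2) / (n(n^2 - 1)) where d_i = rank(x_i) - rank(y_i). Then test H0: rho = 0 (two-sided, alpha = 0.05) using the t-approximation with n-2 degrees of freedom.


Step 1: Rank x and y separately (midranks; no ties here).
rank(x): 15->6, 6->3, 3->2, 13->5, 1->1, 8->4
rank(y): 6->2, 14->6, 13->5, 8->3, 3->1, 11->4
Step 2: d_i = R_x(i) - R_y(i); compute d_i^2.
  (6-2)^2=16, (3-6)^2=9, (2-5)^2=9, (5-3)^2=4, (1-1)^2=0, (4-4)^2=0
sum(d^2) = 38.
Step 3: rho = 1 - 6*38 / (6*(6^2 - 1)) = 1 - 228/210 = -0.085714.
Step 4: Under H0, t = rho * sqrt((n-2)/(1-rho^2)) = -0.1721 ~ t(4).
Step 5: Two-sided p-value from the t-distribution with 4 df = 0.871743.
Step 6: alpha = 0.05. fail to reject H0.

rho = -0.0857, p = 0.871743, fail to reject H0 at alpha = 0.05.


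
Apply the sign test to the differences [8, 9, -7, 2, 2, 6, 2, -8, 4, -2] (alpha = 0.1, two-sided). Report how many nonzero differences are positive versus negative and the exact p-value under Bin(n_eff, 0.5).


Step 1: Discard zero differences. Original n = 10; n_eff = number of nonzero differences = 10.
Nonzero differences (with sign): +8, +9, -7, +2, +2, +6, +2, -8, +4, -2
Step 2: Count signs: positive = 7, negative = 3.
Step 3: Under H0: P(positive) = 0.5, so the number of positives S ~ Bin(10, 0.5).
Step 4: Two-sided exact p-value = sum of Bin(10,0.5) probabilities at or below the observed probability = 0.343750.
Step 5: alpha = 0.1. fail to reject H0.

n_eff = 10, pos = 7, neg = 3, p = 0.343750, fail to reject H0.


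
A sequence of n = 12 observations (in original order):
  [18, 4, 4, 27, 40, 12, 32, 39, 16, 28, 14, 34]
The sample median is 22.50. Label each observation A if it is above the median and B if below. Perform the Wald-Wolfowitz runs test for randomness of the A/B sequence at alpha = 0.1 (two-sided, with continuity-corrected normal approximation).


Step 1: Compute median = 22.50; label A = above, B = below.
Labels in order: BBBAABAABABA  (n_A = 6, n_B = 6)
Step 2: Count runs R = 8.
Step 3: Under H0 (random ordering), E[R] = 2*n_A*n_B/(n_A+n_B) + 1 = 2*6*6/12 + 1 = 7.0000.
        Var[R] = 2*n_A*n_B*(2*n_A*n_B - n_A - n_B) / ((n_A+n_B)^2 * (n_A+n_B-1)) = 4320/1584 = 2.7273.
        SD[R] = 1.6514.
Step 4: Continuity-corrected z = (R - 0.5 - E[R]) / SD[R] = (8 - 0.5 - 7.0000) / 1.6514 = 0.3028.
Step 5: Two-sided p-value via normal approximation = 2*(1 - Phi(|z|)) = 0.762069.
Step 6: alpha = 0.1. fail to reject H0.

R = 8, z = 0.3028, p = 0.762069, fail to reject H0.


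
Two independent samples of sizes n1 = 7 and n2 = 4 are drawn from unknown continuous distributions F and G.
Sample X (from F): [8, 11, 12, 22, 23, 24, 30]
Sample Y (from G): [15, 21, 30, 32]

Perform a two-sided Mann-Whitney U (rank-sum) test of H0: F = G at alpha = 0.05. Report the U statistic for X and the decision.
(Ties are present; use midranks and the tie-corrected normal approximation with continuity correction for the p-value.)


Step 1: Combine and sort all 11 observations; assign midranks.
sorted (value, group): (8,X), (11,X), (12,X), (15,Y), (21,Y), (22,X), (23,X), (24,X), (30,X), (30,Y), (32,Y)
ranks: 8->1, 11->2, 12->3, 15->4, 21->5, 22->6, 23->7, 24->8, 30->9.5, 30->9.5, 32->11
Step 2: Rank sum for X: R1 = 1 + 2 + 3 + 6 + 7 + 8 + 9.5 = 36.5.
Step 3: U_X = R1 - n1(n1+1)/2 = 36.5 - 7*8/2 = 36.5 - 28 = 8.5.
       U_Y = n1*n2 - U_X = 28 - 8.5 = 19.5.
Step 4: Ties are present, so use the tie-corrected normal approximation (with continuity correction) for the p-value.
Step 5: p-value = 0.343605; compare to alpha = 0.05. fail to reject H0.

U_X = 8.5, p = 0.343605, fail to reject H0 at alpha = 0.05.


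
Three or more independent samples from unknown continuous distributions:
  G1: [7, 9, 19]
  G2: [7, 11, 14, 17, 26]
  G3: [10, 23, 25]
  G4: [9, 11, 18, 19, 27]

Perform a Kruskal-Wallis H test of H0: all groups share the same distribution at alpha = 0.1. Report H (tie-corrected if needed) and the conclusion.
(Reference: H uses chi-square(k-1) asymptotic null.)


Step 1: Combine all N = 16 observations and assign midranks.
sorted (value, group, rank): (7,G1,1.5), (7,G2,1.5), (9,G1,3.5), (9,G4,3.5), (10,G3,5), (11,G2,6.5), (11,G4,6.5), (14,G2,8), (17,G2,9), (18,G4,10), (19,G1,11.5), (19,G4,11.5), (23,G3,13), (25,G3,14), (26,G2,15), (27,G4,16)
Step 2: Sum ranks within each group.
R_1 = 16.5 (n_1 = 3)
R_2 = 40 (n_2 = 5)
R_3 = 32 (n_3 = 3)
R_4 = 47.5 (n_4 = 5)
Step 3: H = 12/(N(N+1)) * sum(R_i^2/n_i) - 3(N+1)
     = 12/(16*17) * (16.5^2/3 + 40^2/5 + 32^2/3 + 47.5^2/5) - 3*17
     = 0.044118 * 1203.33 - 51
     = 2.088235.
Step 4: Ties present; correction factor C = 1 - 24/(16^3 - 16) = 0.994118. Corrected H = 2.088235 / 0.994118 = 2.100592.
Step 5: Under H0, H ~ chi^2(3); p-value = 0.551793.
Step 6: alpha = 0.1. fail to reject H0.

H = 2.1006, df = 3, p = 0.551793, fail to reject H0.


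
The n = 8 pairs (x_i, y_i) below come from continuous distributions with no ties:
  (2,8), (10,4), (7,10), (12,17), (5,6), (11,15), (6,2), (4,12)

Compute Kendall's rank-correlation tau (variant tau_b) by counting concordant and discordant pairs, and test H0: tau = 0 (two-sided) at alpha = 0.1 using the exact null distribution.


Step 1: Enumerate the 28 unordered pairs (i,j) with i<j and classify each by sign(x_j-x_i) * sign(y_j-y_i).
  (1,2):dx=+8,dy=-4->D; (1,3):dx=+5,dy=+2->C; (1,4):dx=+10,dy=+9->C; (1,5):dx=+3,dy=-2->D
  (1,6):dx=+9,dy=+7->C; (1,7):dx=+4,dy=-6->D; (1,8):dx=+2,dy=+4->C; (2,3):dx=-3,dy=+6->D
  (2,4):dx=+2,dy=+13->C; (2,5):dx=-5,dy=+2->D; (2,6):dx=+1,dy=+11->C; (2,7):dx=-4,dy=-2->C
  (2,8):dx=-6,dy=+8->D; (3,4):dx=+5,dy=+7->C; (3,5):dx=-2,dy=-4->C; (3,6):dx=+4,dy=+5->C
  (3,7):dx=-1,dy=-8->C; (3,8):dx=-3,dy=+2->D; (4,5):dx=-7,dy=-11->C; (4,6):dx=-1,dy=-2->C
  (4,7):dx=-6,dy=-15->C; (4,8):dx=-8,dy=-5->C; (5,6):dx=+6,dy=+9->C; (5,7):dx=+1,dy=-4->D
  (5,8):dx=-1,dy=+6->D; (6,7):dx=-5,dy=-13->C; (6,8):dx=-7,dy=-3->C; (7,8):dx=-2,dy=+10->D
Step 2: C = 18, D = 10, total pairs = 28.
Step 3: tau = (C - D)/(n(n-1)/2) = (18 - 10)/28 = 0.285714.
Step 4: Exact two-sided p-value (enumerate n! = 40320 permutations of y under H0): p = 0.398760.
Step 5: alpha = 0.1. fail to reject H0.

tau_b = 0.2857 (C=18, D=10), p = 0.398760, fail to reject H0.


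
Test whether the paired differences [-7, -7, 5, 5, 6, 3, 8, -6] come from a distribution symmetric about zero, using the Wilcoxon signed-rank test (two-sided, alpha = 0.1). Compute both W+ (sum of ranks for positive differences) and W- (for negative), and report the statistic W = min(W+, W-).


Step 1: Drop any zero differences (none here) and take |d_i|.
|d| = [7, 7, 5, 5, 6, 3, 8, 6]
Step 2: Midrank |d_i| (ties get averaged ranks).
ranks: |7|->6.5, |7|->6.5, |5|->2.5, |5|->2.5, |6|->4.5, |3|->1, |8|->8, |6|->4.5
Step 3: Attach original signs; sum ranks with positive sign and with negative sign.
W+ = 2.5 + 2.5 + 4.5 + 1 + 8 = 18.5
W- = 6.5 + 6.5 + 4.5 = 17.5
(Check: W+ + W- = 36 should equal n(n+1)/2 = 36.)
Step 4: Test statistic W = min(W+, W-) = 17.5.
Step 5: Ties in |d|, so use the tie-corrected normal approximation.
        E[W] = n(n+1)/4 = 8*9/4 = 18.
        Tie groups: |d|=5 (t=2), |d|=6 (t=2), |d|=7 (t=2); sum(t^3 - t) = 18.
        Var[W] = n(n+1)(2n+1)/24 - sum(t^3-t)/48 = 1224/24 - 18/48 = 50.625.
        z = (W - E[W]) / sqrt(Var[W]) = (17.5 - 18) / 7.1151 = -0.0703.
        Two-sided p = 2*Phi(z) = 0.943977.
Step 6: alpha = 0.1. fail to reject H0.

W+ = 18.5, W- = 17.5, W = min = 17.5, p = 0.943977, fail to reject H0.
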